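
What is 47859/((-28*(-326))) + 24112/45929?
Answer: 345458621/59891416 ≈ 5.7681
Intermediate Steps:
47859/((-28*(-326))) + 24112/45929 = 47859/9128 + 24112*(1/45929) = 47859*(1/9128) + 24112/45929 = 6837/1304 + 24112/45929 = 345458621/59891416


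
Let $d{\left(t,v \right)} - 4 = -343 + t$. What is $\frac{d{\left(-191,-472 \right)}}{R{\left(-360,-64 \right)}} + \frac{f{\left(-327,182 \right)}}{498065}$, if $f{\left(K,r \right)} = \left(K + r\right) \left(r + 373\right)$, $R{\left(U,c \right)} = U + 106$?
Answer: $\frac{24353380}{12650851} \approx 1.925$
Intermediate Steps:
$R{\left(U,c \right)} = 106 + U$
$f{\left(K,r \right)} = \left(373 + r\right) \left(K + r\right)$ ($f{\left(K,r \right)} = \left(K + r\right) \left(373 + r\right) = \left(373 + r\right) \left(K + r\right)$)
$d{\left(t,v \right)} = -339 + t$ ($d{\left(t,v \right)} = 4 + \left(-343 + t\right) = -339 + t$)
$\frac{d{\left(-191,-472 \right)}}{R{\left(-360,-64 \right)}} + \frac{f{\left(-327,182 \right)}}{498065} = \frac{-339 - 191}{106 - 360} + \frac{182^{2} + 373 \left(-327\right) + 373 \cdot 182 - 59514}{498065} = - \frac{530}{-254} + \left(33124 - 121971 + 67886 - 59514\right) \frac{1}{498065} = \left(-530\right) \left(- \frac{1}{254}\right) - \frac{16095}{99613} = \frac{265}{127} - \frac{16095}{99613} = \frac{24353380}{12650851}$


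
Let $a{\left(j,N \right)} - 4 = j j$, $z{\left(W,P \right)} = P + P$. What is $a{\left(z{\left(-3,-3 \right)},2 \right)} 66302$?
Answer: $2652080$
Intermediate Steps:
$z{\left(W,P \right)} = 2 P$
$a{\left(j,N \right)} = 4 + j^{2}$ ($a{\left(j,N \right)} = 4 + j j = 4 + j^{2}$)
$a{\left(z{\left(-3,-3 \right)},2 \right)} 66302 = \left(4 + \left(2 \left(-3\right)\right)^{2}\right) 66302 = \left(4 + \left(-6\right)^{2}\right) 66302 = \left(4 + 36\right) 66302 = 40 \cdot 66302 = 2652080$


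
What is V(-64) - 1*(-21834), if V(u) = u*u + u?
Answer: 25866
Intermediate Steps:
V(u) = u + u² (V(u) = u² + u = u + u²)
V(-64) - 1*(-21834) = -64*(1 - 64) - 1*(-21834) = -64*(-63) + 21834 = 4032 + 21834 = 25866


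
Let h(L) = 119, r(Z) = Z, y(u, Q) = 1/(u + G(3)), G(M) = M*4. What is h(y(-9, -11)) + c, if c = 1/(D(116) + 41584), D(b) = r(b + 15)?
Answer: 4964086/41715 ≈ 119.00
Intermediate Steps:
G(M) = 4*M
y(u, Q) = 1/(12 + u) (y(u, Q) = 1/(u + 4*3) = 1/(u + 12) = 1/(12 + u))
D(b) = 15 + b (D(b) = b + 15 = 15 + b)
c = 1/41715 (c = 1/((15 + 116) + 41584) = 1/(131 + 41584) = 1/41715 ≈ 2.3972e-5)
h(y(-9, -11)) + c = 119 + 1/41715 = 4964086/41715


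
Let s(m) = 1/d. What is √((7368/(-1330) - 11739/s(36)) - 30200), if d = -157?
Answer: √801673201315/665 ≈ 1346.4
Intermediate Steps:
s(m) = -1/157 (s(m) = 1/(-157) = -1/157)
√((7368/(-1330) - 11739/s(36)) - 30200) = √((7368/(-1330) - 11739/(-1/157)) - 30200) = √((7368*(-1/1330) - 11739*(-157)) - 30200) = √((-3684/665 + 1843023) - 30200) = √(1225606611/665 - 30200) = √(1205523611/665) = √801673201315/665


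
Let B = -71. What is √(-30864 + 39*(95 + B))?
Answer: 2*I*√7482 ≈ 173.0*I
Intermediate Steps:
√(-30864 + 39*(95 + B)) = √(-30864 + 39*(95 - 71)) = √(-30864 + 39*24) = √(-30864 + 936) = √(-29928) = 2*I*√7482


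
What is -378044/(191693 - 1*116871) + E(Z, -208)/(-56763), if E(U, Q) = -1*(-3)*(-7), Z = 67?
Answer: -510889055/101121933 ≈ -5.0522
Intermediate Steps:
E(U, Q) = -21 (E(U, Q) = 3*(-7) = -21)
-378044/(191693 - 1*116871) + E(Z, -208)/(-56763) = -378044/(191693 - 1*116871) - 21/(-56763) = -378044/(191693 - 116871) - 21*(-1/56763) = -378044/74822 + 1/2703 = -378044*1/74822 + 1/2703 = -189022/37411 + 1/2703 = -510889055/101121933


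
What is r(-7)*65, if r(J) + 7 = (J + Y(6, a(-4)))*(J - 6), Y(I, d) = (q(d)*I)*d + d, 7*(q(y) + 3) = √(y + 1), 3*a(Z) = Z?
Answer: -41080/3 + 6760*I*√3/21 ≈ -13693.0 + 557.56*I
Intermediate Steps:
a(Z) = Z/3
q(y) = -3 + √(1 + y)/7 (q(y) = -3 + √(y + 1)/7 = -3 + √(1 + y)/7)
Y(I, d) = d + I*d*(-3 + √(1 + d)/7) (Y(I, d) = ((-3 + √(1 + d)/7)*I)*d + d = (I*(-3 + √(1 + d)/7))*d + d = I*d*(-3 + √(1 + d)/7) + d = d + I*d*(-3 + √(1 + d)/7))
r(J) = -7 + (-6 + J)*(68/3 + J - 8*I*√3/21) (r(J) = -7 + (J + ((⅓)*(-4))*(7 + 6*(-21 + √(1 + (⅓)*(-4))))/7)*(J - 6) = -7 + (J + (⅐)*(-4/3)*(7 + 6*(-21 + √(1 - 4/3))))*(-6 + J) = -7 + (J + (⅐)*(-4/3)*(7 + 6*(-21 + √(-⅓))))*(-6 + J) = -7 + (J + (⅐)*(-4/3)*(7 + 6*(-21 + I*√3/3)))*(-6 + J) = -7 + (J + (⅐)*(-4/3)*(7 + (-126 + 2*I*√3)))*(-6 + J) = -7 + (J + (⅐)*(-4/3)*(-119 + 2*I*√3))*(-6 + J) = -7 + (J + (68/3 - 8*I*√3/21))*(-6 + J) = -7 + (68/3 + J - 8*I*√3/21)*(-6 + J) = -7 + (-6 + J)*(68/3 + J - 8*I*√3/21))
r(-7)*65 = (-143 + (-7)² + (50/3)*(-7) + 16*I*√3/7 - 8/21*I*(-7)*√3)*65 = (-143 + 49 - 350/3 + 16*I*√3/7 + 8*I*√3/3)*65 = (-632/3 + 104*I*√3/21)*65 = -41080/3 + 6760*I*√3/21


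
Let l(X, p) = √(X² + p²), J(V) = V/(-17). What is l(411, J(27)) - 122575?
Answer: -122575 + 3*√5424322/17 ≈ -1.2216e+5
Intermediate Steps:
J(V) = -V/17 (J(V) = V*(-1/17) = -V/17)
l(411, J(27)) - 122575 = √(411² + (-1/17*27)²) - 122575 = √(168921 + (-27/17)²) - 122575 = √(168921 + 729/289) - 122575 = √(48818898/289) - 122575 = 3*√5424322/17 - 122575 = -122575 + 3*√5424322/17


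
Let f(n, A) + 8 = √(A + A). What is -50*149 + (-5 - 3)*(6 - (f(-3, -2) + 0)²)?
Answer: -7018 - 256*I ≈ -7018.0 - 256.0*I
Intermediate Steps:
f(n, A) = -8 + √2*√A (f(n, A) = -8 + √(A + A) = -8 + √(2*A) = -8 + √2*√A)
-50*149 + (-5 - 3)*(6 - (f(-3, -2) + 0)²) = -50*149 + (-5 - 3)*(6 - ((-8 + √2*√(-2)) + 0)²) = -7450 - 8*(6 - ((-8 + √2*(I*√2)) + 0)²) = -7450 - 8*(6 - ((-8 + 2*I) + 0)²) = -7450 - 8*(6 - (-8 + 2*I)²) = -7450 + (-48 + 8*(-8 + 2*I)²) = -7498 + 8*(-8 + 2*I)²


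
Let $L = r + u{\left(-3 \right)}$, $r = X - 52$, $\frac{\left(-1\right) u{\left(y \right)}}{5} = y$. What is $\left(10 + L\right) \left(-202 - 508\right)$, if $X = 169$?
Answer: $-100820$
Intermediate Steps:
$u{\left(y \right)} = - 5 y$
$r = 117$ ($r = 169 - 52 = 117$)
$L = 132$ ($L = 117 - -15 = 117 + 15 = 132$)
$\left(10 + L\right) \left(-202 - 508\right) = \left(10 + 132\right) \left(-202 - 508\right) = 142 \left(-202 - 508\right) = 142 \left(-710\right) = -100820$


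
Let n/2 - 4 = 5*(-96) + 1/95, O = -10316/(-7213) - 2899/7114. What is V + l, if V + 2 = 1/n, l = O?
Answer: -1135063116404/1160167649379 ≈ -0.97836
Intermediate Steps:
O = 52477537/51313282 (O = -10316*(-1/7213) - 2899*1/7114 = 10316/7213 - 2899/7114 = 52477537/51313282 ≈ 1.0227)
l = 52477537/51313282 ≈ 1.0227
n = -90438/95 (n = 8 + 2*(5*(-96) + 1/95) = 8 + 2*(-480 + 1/95) = 8 + 2*(-45599/95) = 8 - 91198/95 = -90438/95 ≈ -951.98)
V = -180971/90438 (V = -2 + 1/(-90438/95) = -2 - 95/90438 = -180971/90438 ≈ -2.0010)
V + l = -180971/90438 + 52477537/51313282 = -1135063116404/1160167649379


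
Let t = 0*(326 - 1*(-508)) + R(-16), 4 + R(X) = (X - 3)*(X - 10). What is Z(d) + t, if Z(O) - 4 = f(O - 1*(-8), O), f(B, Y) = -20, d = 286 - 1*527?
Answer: 474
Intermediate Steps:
d = -241 (d = 286 - 527 = -241)
R(X) = -4 + (-10 + X)*(-3 + X) (R(X) = -4 + (X - 3)*(X - 10) = -4 + (-3 + X)*(-10 + X) = -4 + (-10 + X)*(-3 + X))
Z(O) = -16 (Z(O) = 4 - 20 = -16)
t = 490 (t = 0*(326 - 1*(-508)) + (26 + (-16)² - 13*(-16)) = 0*(326 + 508) + (26 + 256 + 208) = 0*834 + 490 = 0 + 490 = 490)
Z(d) + t = -16 + 490 = 474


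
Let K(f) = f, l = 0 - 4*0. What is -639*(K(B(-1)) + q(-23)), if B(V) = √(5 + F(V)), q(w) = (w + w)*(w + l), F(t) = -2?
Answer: -676062 - 639*√3 ≈ -6.7717e+5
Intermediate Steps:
l = 0 (l = 0 + 0 = 0)
q(w) = 2*w² (q(w) = (w + w)*(w + 0) = (2*w)*w = 2*w²)
B(V) = √3 (B(V) = √(5 - 2) = √3)
-639*(K(B(-1)) + q(-23)) = -639*(√3 + 2*(-23)²) = -639*(√3 + 2*529) = -639*(√3 + 1058) = -639*(1058 + √3) = -676062 - 639*√3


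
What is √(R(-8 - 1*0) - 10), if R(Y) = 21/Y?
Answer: I*√202/4 ≈ 3.5532*I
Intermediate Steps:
√(R(-8 - 1*0) - 10) = √(21/(-8 - 1*0) - 10) = √(21/(-8 + 0) - 10) = √(21/(-8) - 10) = √(21*(-⅛) - 10) = √(-21/8 - 10) = √(-101/8) = I*√202/4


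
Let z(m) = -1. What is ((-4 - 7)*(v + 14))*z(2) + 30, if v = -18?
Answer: -14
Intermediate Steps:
((-4 - 7)*(v + 14))*z(2) + 30 = ((-4 - 7)*(-18 + 14))*(-1) + 30 = -11*(-4)*(-1) + 30 = 44*(-1) + 30 = -44 + 30 = -14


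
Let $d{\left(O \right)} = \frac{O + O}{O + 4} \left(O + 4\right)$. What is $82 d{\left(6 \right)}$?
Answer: $984$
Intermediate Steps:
$d{\left(O \right)} = 2 O$ ($d{\left(O \right)} = \frac{2 O}{4 + O} \left(4 + O\right) = 2 O$)
$82 d{\left(6 \right)} = 82 \cdot 2 \cdot 6 = 82 \cdot 12 = 984$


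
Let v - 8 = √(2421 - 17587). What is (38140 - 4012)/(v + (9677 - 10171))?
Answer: -8293104/125681 - 17064*I*√15166/125681 ≈ -65.985 - 16.72*I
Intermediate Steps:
v = 8 + I*√15166 (v = 8 + √(2421 - 17587) = 8 + √(-15166) = 8 + I*√15166 ≈ 8.0 + 123.15*I)
(38140 - 4012)/(v + (9677 - 10171)) = (38140 - 4012)/((8 + I*√15166) + (9677 - 10171)) = 34128/((8 + I*√15166) - 494) = 34128/(-486 + I*√15166)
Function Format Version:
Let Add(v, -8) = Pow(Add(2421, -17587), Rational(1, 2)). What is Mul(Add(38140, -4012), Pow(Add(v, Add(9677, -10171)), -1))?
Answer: Add(Rational(-8293104, 125681), Mul(Rational(-17064, 125681), I, Pow(15166, Rational(1, 2)))) ≈ Add(-65.985, Mul(-16.720, I))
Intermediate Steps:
v = Add(8, Mul(I, Pow(15166, Rational(1, 2)))) (v = Add(8, Pow(Add(2421, -17587), Rational(1, 2))) = Add(8, Pow(-15166, Rational(1, 2))) = Add(8, Mul(I, Pow(15166, Rational(1, 2)))) ≈ Add(8.0000, Mul(123.15, I)))
Mul(Add(38140, -4012), Pow(Add(v, Add(9677, -10171)), -1)) = Mul(Add(38140, -4012), Pow(Add(Add(8, Mul(I, Pow(15166, Rational(1, 2)))), Add(9677, -10171)), -1)) = Mul(34128, Pow(Add(Add(8, Mul(I, Pow(15166, Rational(1, 2)))), -494), -1)) = Mul(34128, Pow(Add(-486, Mul(I, Pow(15166, Rational(1, 2)))), -1))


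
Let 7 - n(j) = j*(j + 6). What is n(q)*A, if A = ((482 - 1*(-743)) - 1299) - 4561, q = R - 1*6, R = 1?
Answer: -55620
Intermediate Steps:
q = -5 (q = 1 - 1*6 = 1 - 6 = -5)
n(j) = 7 - j*(6 + j) (n(j) = 7 - j*(j + 6) = 7 - j*(6 + j))
A = -4635 (A = ((482 + 743) - 1299) - 4561 = (1225 - 1299) - 4561 = -74 - 4561 = -4635)
n(q)*A = (7 - 1*(-5)**2 - 6*(-5))*(-4635) = (7 - 1*25 + 30)*(-4635) = (7 - 25 + 30)*(-4635) = 12*(-4635) = -55620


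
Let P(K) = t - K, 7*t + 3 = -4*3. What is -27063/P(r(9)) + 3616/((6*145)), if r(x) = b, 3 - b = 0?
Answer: 9163547/1740 ≈ 5266.4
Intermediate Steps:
b = 3 (b = 3 - 1*0 = 3 + 0 = 3)
r(x) = 3
t = -15/7 (t = -3/7 + (-4*3)/7 = -3/7 + (⅐)*(-12) = -3/7 - 12/7 = -15/7 ≈ -2.1429)
P(K) = -15/7 - K
-27063/P(r(9)) + 3616/((6*145)) = -27063/(-15/7 - 1*3) + 3616/((6*145)) = -27063/(-15/7 - 3) + 3616/870 = -27063/(-36/7) + 3616*(1/870) = -27063*(-7/36) + 1808/435 = 21049/4 + 1808/435 = 9163547/1740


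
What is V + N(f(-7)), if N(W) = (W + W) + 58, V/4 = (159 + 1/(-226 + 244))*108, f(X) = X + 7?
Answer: 68770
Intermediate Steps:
f(X) = 7 + X
V = 68712 (V = 4*((159 + 1/(-226 + 244))*108) = 4*((159 + 1/18)*108) = 4*((2863/18)*108) = 4*17178 = 68712)
N(W) = 58 + 2*W (N(W) = 2*W + 58 = 58 + 2*W)
V + N(f(-7)) = 68712 + (58 + 2*(7 - 7)) = 68712 + (58 + 2*0) = 68712 + (58 + 0) = 68712 + 58 = 68770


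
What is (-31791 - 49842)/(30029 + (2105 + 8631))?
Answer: -81633/40765 ≈ -2.0025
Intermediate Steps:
(-31791 - 49842)/(30029 + (2105 + 8631)) = -81633/(30029 + 10736) = -81633/40765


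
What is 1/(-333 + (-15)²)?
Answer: -1/108 ≈ -0.0092593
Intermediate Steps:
1/(-333 + (-15)²) = 1/(-333 + 225) = 1/(-108) = -1/108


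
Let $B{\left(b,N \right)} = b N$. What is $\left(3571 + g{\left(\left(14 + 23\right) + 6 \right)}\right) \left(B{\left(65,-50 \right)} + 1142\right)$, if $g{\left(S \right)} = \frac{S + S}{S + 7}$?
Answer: $- \frac{188282344}{25} \approx -7.5313 \cdot 10^{6}$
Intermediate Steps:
$B{\left(b,N \right)} = N b$
$g{\left(S \right)} = \frac{2 S}{7 + S}$
$\left(3571 + g{\left(\left(14 + 23\right) + 6 \right)}\right) \left(B{\left(65,-50 \right)} + 1142\right) = \left(3571 + \frac{2 \left(\left(14 + 23\right) + 6\right)}{7 + \left(\left(14 + 23\right) + 6\right)}\right) \left(\left(-50\right) 65 + 1142\right) = \left(3571 + \frac{2 \left(37 + 6\right)}{7 + \left(37 + 6\right)}\right) \left(-3250 + 1142\right) = \left(3571 + 2 \cdot 43 \frac{1}{7 + 43}\right) \left(-2108\right) = \left(3571 + 2 \cdot 43 \cdot \frac{1}{50}\right) \left(-2108\right) = \left(3571 + \frac{43}{25}\right) \left(-2108\right) = \frac{89318}{25} \left(-2108\right) = - \frac{188282344}{25}$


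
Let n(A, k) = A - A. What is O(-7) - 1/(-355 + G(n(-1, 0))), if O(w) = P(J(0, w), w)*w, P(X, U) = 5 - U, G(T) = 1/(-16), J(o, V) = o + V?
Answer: -477188/5681 ≈ -83.997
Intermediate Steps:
J(o, V) = V + o
n(A, k) = 0
G(T) = -1/16
O(w) = w*(5 - w) (O(w) = (5 - w)*w = w*(5 - w))
O(-7) - 1/(-355 + G(n(-1, 0))) = -7*(5 - 1*(-7)) - 1/(-355 - 1/16) = -7*(5 + 7) - 1/(-5681/16) = -7*12 - 1*(-16/5681) = -84 + 16/5681 = -477188/5681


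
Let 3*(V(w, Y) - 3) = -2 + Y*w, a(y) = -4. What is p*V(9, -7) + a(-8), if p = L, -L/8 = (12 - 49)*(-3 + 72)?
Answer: -381252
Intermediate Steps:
V(w, Y) = 7/3 + Y*w/3 (V(w, Y) = 3 + (-2 + Y*w)/3 = 3 + (-⅔ + Y*w/3) = 7/3 + Y*w/3)
L = 20424 (L = -8*(12 - 49)*(-3 + 72) = -(-296)*69 = -8*(-2553) = 20424)
p = 20424
p*V(9, -7) + a(-8) = 20424*(7/3 + (⅓)*(-7)*9) - 4 = 20424*(7/3 - 21) - 4 = 20424*(-56/3) - 4 = -381248 - 4 = -381252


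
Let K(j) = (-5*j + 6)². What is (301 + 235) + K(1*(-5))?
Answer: 1497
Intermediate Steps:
K(j) = (6 - 5*j)²
(301 + 235) + K(1*(-5)) = (301 + 235) + (-6 + 5*(1*(-5)))² = 536 + (-6 + 5*(-5))² = 536 + (-6 - 25)² = 536 + (-31)² = 536 + 961 = 1497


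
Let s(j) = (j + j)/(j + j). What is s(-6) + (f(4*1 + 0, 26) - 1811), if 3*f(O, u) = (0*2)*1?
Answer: -1810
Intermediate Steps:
f(O, u) = 0 (f(O, u) = ((0*2)*1)/3 = (0*1)/3 = (⅓)*0 = 0)
s(j) = 1 (s(j) = (2*j)/((2*j)) = (2*j)*(1/(2*j)) = 1)
s(-6) + (f(4*1 + 0, 26) - 1811) = 1 + (0 - 1811) = 1 - 1811 = -1810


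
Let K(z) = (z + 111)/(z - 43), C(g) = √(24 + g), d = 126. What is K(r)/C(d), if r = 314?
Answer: 85*√6/1626 ≈ 0.12805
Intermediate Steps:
K(z) = (111 + z)/(-43 + z)
K(r)/C(d) = ((111 + 314)/(-43 + 314))/(√(24 + 126)) = (425/271)/(√150) = ((1/271)*425)/((5*√6)) = 425*(√6/30)/271 = 85*√6/1626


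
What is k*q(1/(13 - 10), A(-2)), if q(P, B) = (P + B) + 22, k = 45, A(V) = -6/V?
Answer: 1140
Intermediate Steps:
q(P, B) = 22 + B + P (q(P, B) = (B + P) + 22 = 22 + B + P)
k*q(1/(13 - 10), A(-2)) = 45*(22 - 6/(-2) + 1/(13 - 10)) = 45*(22 - 6*(-1/2) + 1/3) = 45*(22 + 3 + 1/3) = 45*(76/3) = 1140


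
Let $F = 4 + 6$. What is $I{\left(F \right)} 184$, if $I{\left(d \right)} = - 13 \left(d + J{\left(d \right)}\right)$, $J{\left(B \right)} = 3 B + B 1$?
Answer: $-119600$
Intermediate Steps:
$F = 10$
$J{\left(B \right)} = 4 B$ ($J{\left(B \right)} = 3 B + B = 4 B$)
$I{\left(d \right)} = - 65 d$ ($I{\left(d \right)} = - 13 \left(d + 4 d\right) = - 13 \cdot 5 d = - 65 d$)
$I{\left(F \right)} 184 = \left(-65\right) 10 \cdot 184 = \left(-650\right) 184 = -119600$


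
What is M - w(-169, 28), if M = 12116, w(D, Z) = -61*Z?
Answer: 13824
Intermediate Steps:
M - w(-169, 28) = 12116 - (-61)*28 = 12116 - 1*(-1708) = 12116 + 1708 = 13824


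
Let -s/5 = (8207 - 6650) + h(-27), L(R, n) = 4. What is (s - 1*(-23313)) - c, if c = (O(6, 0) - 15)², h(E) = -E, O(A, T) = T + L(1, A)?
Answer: 15272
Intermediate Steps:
O(A, T) = 4 + T (O(A, T) = T + 4 = 4 + T)
c = 121 (c = ((4 + 0) - 15)² = (4 - 15)² = (-11)² = 121)
s = -7920 (s = -5*((8207 - 6650) - 1*(-27)) = -5*(1557 + 27) = -5*1584 = -7920)
(s - 1*(-23313)) - c = (-7920 - 1*(-23313)) - 1*121 = (-7920 + 23313) - 121 = 15393 - 121 = 15272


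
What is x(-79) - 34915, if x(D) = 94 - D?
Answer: -34742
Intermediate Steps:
x(-79) - 34915 = (94 - 1*(-79)) - 34915 = (94 + 79) - 34915 = 173 - 34915 = -34742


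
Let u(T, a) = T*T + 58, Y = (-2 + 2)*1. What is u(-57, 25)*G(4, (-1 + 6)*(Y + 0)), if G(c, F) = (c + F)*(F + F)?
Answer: 0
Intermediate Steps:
Y = 0 (Y = 0*1 = 0)
u(T, a) = 58 + T² (u(T, a) = T² + 58 = 58 + T²)
G(c, F) = 2*F*(F + c) (G(c, F) = (F + c)*(2*F) = 2*F*(F + c))
u(-57, 25)*G(4, (-1 + 6)*(Y + 0)) = (58 + (-57)²)*(2*((-1 + 6)*(0 + 0))*((-1 + 6)*(0 + 0) + 4)) = (58 + 3249)*(2*(5*0)*(5*0 + 4)) = 3307*(2*0*(0 + 4)) = 3307*(2*0*4) = 3307*0 = 0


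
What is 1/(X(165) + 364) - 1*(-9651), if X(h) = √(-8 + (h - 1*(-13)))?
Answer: 638539295/66163 - √170/132326 ≈ 9651.0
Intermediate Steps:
X(h) = √(5 + h) (X(h) = √(-8 + (h + 13)) = √(-8 + (13 + h)) = √(5 + h))
1/(X(165) + 364) - 1*(-9651) = 1/(√(5 + 165) + 364) - 1*(-9651) = 1/(√170 + 364) + 9651 = 1/(364 + √170) + 9651 = 9651 + 1/(364 + √170)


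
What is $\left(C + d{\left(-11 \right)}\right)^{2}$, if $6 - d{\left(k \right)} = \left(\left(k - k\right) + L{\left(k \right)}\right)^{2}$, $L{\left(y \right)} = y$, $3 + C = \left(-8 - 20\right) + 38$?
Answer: $11664$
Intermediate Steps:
$C = 7$ ($C = -3 + \left(\left(-8 - 20\right) + 38\right) = -3 + \left(-28 + 38\right) = -3 + 10 = 7$)
$d{\left(k \right)} = 6 - k^{2}$ ($d{\left(k \right)} = 6 - \left(\left(k - k\right) + k\right)^{2} = 6 - \left(0 + k\right)^{2} = 6 - k^{2}$)
$\left(C + d{\left(-11 \right)}\right)^{2} = \left(7 + \left(6 - \left(-11\right)^{2}\right)\right)^{2} = \left(7 + \left(6 - 121\right)\right)^{2} = \left(7 - 115\right)^{2} = \left(-108\right)^{2} = 11664$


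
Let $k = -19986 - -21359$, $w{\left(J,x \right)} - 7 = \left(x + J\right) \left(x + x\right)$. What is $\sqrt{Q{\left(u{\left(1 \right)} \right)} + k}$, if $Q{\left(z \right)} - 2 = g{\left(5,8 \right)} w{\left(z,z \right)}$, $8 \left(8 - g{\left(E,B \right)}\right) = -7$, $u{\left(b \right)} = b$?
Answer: $\frac{3 \sqrt{2618}}{4} \approx 38.375$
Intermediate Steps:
$w{\left(J,x \right)} = 7 + 2 x \left(J + x\right)$ ($w{\left(J,x \right)} = 7 + \left(x + J\right) \left(x + x\right) = 7 + \left(J + x\right) 2 x = 7 + 2 x \left(J + x\right)$)
$g{\left(E,B \right)} = \frac{71}{8}$ ($g{\left(E,B \right)} = 8 - - \frac{7}{8} = 8 + \frac{7}{8} = \frac{71}{8}$)
$Q{\left(z \right)} = \frac{513}{8} + \frac{71 z^{2}}{2}$ ($Q{\left(z \right)} = 2 + \frac{71 \left(7 + 2 z^{2} + 2 z z\right)}{8} = 2 + \frac{71 \left(7 + 2 z^{2} + 2 z^{2}\right)}{8} = 2 + \frac{71 \left(7 + 4 z^{2}\right)}{8} = 2 + \left(\frac{497}{8} + \frac{71 z^{2}}{2}\right) = \frac{513}{8} + \frac{71 z^{2}}{2}$)
$k = 1373$ ($k = -19986 + 21359 = 1373$)
$\sqrt{Q{\left(u{\left(1 \right)} \right)} + k} = \sqrt{\left(\frac{513}{8} + \frac{71 \cdot 1^{2}}{2}\right) + 1373} = \sqrt{\left(\frac{513}{8} + \frac{71}{2} \cdot 1\right) + 1373} = \sqrt{\left(\frac{513}{8} + \frac{71}{2}\right) + 1373} = \sqrt{\frac{797}{8} + 1373} = \sqrt{\frac{11781}{8}} = \frac{3 \sqrt{2618}}{4}$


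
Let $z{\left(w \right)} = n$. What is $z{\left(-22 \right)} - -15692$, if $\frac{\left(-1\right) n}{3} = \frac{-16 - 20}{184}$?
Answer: $\frac{721859}{46} \approx 15693.0$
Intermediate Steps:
$n = \frac{27}{46}$ ($n = - 3 \frac{-16 - 20}{184} = - 3 \left(\left(-36\right) \frac{1}{184}\right) = \left(-3\right) \left(- \frac{9}{46}\right) = \frac{27}{46} \approx 0.58696$)
$z{\left(w \right)} = \frac{27}{46}$
$z{\left(-22 \right)} - -15692 = \frac{27}{46} - -15692 = \frac{27}{46} + 15692 = \frac{721859}{46}$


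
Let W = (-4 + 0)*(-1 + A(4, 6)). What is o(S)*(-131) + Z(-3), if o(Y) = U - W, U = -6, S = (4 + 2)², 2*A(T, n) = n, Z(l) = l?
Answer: -265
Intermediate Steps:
A(T, n) = n/2
S = 36 (S = 6² = 36)
W = -8 (W = (-4 + 0)*(-1 + (½)*6) = -4*(-1 + 3) = -4*2 = -8)
o(Y) = 2 (o(Y) = -6 - 1*(-8) = -6 + 8 = 2)
o(S)*(-131) + Z(-3) = 2*(-131) - 3 = -262 - 3 = -265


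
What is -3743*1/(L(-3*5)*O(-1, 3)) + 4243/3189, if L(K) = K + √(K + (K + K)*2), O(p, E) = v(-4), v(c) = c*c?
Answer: 13294187/1020480 + 3743*I*√3/960 ≈ 13.027 + 6.7532*I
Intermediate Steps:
v(c) = c²
O(p, E) = 16 (O(p, E) = (-4)² = 16)
L(K) = K + √5*√K (L(K) = K + √(K + (2*K)*2) = K + √(K + 4*K) = K + √(5*K) = K + √5*√K)
-3743*1/(L(-3*5)*O(-1, 3)) + 4243/3189 = -3743*1/(16*(-3*5 + √5*√(-3*5))) + 4243/3189 = -3743*1/(16*(-15 + √5*√(-15))) + 4243*(1/3189) = -3743*1/(16*(-15 + √5*(I*√15))) + 4243/3189 = -3743*1/(16*(-15 + 5*I*√3)) + 4243/3189 = -3743/(-240 + 80*I*√3) + 4243/3189 = 4243/3189 - 3743/(-240 + 80*I*√3)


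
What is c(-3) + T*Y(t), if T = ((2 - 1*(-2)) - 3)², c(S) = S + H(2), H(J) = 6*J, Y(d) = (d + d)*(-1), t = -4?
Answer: 17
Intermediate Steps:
Y(d) = -2*d (Y(d) = (2*d)*(-1) = -2*d)
c(S) = 12 + S (c(S) = S + 6*2 = S + 12 = 12 + S)
T = 1 (T = ((2 + 2) - 3)² = (4 - 3)² = 1² = 1)
c(-3) + T*Y(t) = (12 - 3) + 1*(-2*(-4)) = 9 + 1*8 = 9 + 8 = 17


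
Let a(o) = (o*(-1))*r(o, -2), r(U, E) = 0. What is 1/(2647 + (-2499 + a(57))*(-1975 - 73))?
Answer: 1/5120599 ≈ 1.9529e-7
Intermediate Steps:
a(o) = 0 (a(o) = (o*(-1))*0 = -o*0 = 0)
1/(2647 + (-2499 + a(57))*(-1975 - 73)) = 1/(2647 + (-2499 + 0)*(-1975 - 73)) = 1/(2647 - 2499*(-2048)) = 1/(2647 + 5117952) = 1/5120599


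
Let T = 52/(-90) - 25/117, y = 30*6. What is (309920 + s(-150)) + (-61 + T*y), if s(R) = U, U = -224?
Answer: 4023403/13 ≈ 3.0949e+5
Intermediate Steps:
y = 180
s(R) = -224
T = -463/585 (T = 52*(-1/90) - 25*1/117 = -26/45 - 25/117 = -463/585 ≈ -0.79145)
(309920 + s(-150)) + (-61 + T*y) = (309920 - 224) + (-61 - 463/585*180) = 309696 + (-61 - 1852/13) = 309696 - 2645/13 = 4023403/13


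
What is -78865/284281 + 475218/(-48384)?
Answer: -7717291801/764147328 ≈ -10.099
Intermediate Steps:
-78865/284281 + 475218/(-48384) = -78865*1/284281 + 475218*(-1/48384) = -78865/284281 - 26401/2688 = -7717291801/764147328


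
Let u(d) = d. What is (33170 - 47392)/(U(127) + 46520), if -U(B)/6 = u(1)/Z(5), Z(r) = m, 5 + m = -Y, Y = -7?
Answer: -14222/46517 ≈ -0.30574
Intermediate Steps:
m = 2 (m = -5 - 1*(-7) = -5 + 7 = 2)
Z(r) = 2
U(B) = -3 (U(B) = -6/2 = -6*1/2 = -3)
(33170 - 47392)/(U(127) + 46520) = (33170 - 47392)/(-3 + 46520) = -14222/46517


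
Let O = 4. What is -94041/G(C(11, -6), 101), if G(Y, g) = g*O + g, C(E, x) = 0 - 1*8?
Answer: -94041/505 ≈ -186.22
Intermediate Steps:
C(E, x) = -8 (C(E, x) = 0 - 8 = -8)
G(Y, g) = 5*g (G(Y, g) = g*4 + g = 4*g + g = 5*g)
-94041/G(C(11, -6), 101) = -94041/(5*101) = -94041/505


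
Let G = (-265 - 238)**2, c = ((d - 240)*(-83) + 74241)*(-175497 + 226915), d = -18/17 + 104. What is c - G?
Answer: 74833929413/17 ≈ 4.4020e+9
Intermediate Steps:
d = 1750/17 (d = -18*1/17 + 104 = -18/17 + 104 = 1750/17 ≈ 102.94)
c = 74838230566/17 (c = ((1750/17 - 240)*(-83) + 74241)*(-175497 + 226915) = (-2330/17*(-83) + 74241)*51418 = (193390/17 + 74241)*51418 = (1455487/17)*51418 = 74838230566/17 ≈ 4.4022e+9)
G = 253009 (G = (-503)**2 = 253009)
c - G = 74838230566/17 - 1*253009 = 74838230566/17 - 253009 = 74833929413/17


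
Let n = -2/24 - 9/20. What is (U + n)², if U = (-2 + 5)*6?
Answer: 68644/225 ≈ 305.08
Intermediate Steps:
U = 18 (U = 3*6 = 18)
n = -8/15 (n = -2*1/24 - 9*1/20 = -1/12 - 9/20 = -8/15 ≈ -0.53333)
(U + n)² = (18 - 8/15)² = (262/15)² = 68644/225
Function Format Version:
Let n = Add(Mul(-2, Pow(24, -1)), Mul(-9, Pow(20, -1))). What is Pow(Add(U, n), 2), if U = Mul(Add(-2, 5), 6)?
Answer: Rational(68644, 225) ≈ 305.08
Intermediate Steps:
U = 18 (U = Mul(3, 6) = 18)
n = Rational(-8, 15) (n = Add(Mul(-2, Rational(1, 24)), Mul(-9, Rational(1, 20))) = Add(Rational(-1, 12), Rational(-9, 20)) = Rational(-8, 15) ≈ -0.53333)
Pow(Add(U, n), 2) = Pow(Add(18, Rational(-8, 15)), 2) = Pow(Rational(262, 15), 2) = Rational(68644, 225)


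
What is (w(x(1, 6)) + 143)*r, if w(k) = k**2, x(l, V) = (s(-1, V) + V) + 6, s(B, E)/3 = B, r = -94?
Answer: -21056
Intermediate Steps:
s(B, E) = 3*B
x(l, V) = 3 + V (x(l, V) = (3*(-1) + V) + 6 = (-3 + V) + 6 = 3 + V)
(w(x(1, 6)) + 143)*r = ((3 + 6)**2 + 143)*(-94) = (9**2 + 143)*(-94) = (81 + 143)*(-94) = 224*(-94) = -21056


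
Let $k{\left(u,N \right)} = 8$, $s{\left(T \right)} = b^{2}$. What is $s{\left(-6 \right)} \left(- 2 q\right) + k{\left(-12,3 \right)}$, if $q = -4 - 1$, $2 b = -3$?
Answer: $\frac{61}{2} \approx 30.5$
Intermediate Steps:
$b = - \frac{3}{2}$ ($b = \frac{1}{2} \left(-3\right) = - \frac{3}{2} \approx -1.5$)
$s{\left(T \right)} = \frac{9}{4}$ ($s{\left(T \right)} = \left(- \frac{3}{2}\right)^{2} = \frac{9}{4}$)
$q = -5$ ($q = -4 - 1 = -5$)
$s{\left(-6 \right)} \left(- 2 q\right) + k{\left(-12,3 \right)} = \frac{9 \left(\left(-2\right) \left(-5\right)\right)}{4} + 8 = \frac{9}{4} \cdot 10 + 8 = \frac{45}{2} + 8 = \frac{61}{2}$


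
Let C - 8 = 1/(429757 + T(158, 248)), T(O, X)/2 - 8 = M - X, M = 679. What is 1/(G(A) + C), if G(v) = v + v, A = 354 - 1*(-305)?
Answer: 430635/571022011 ≈ 0.00075415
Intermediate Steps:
A = 659 (A = 354 + 305 = 659)
G(v) = 2*v
T(O, X) = 1374 - 2*X (T(O, X) = 16 + 2*(679 - X) = 16 + (1358 - 2*X) = 1374 - 2*X)
C = 3445081/430635 (C = 8 + 1/(429757 + (1374 - 2*248)) = 8 + 1/(429757 + (1374 - 496)) = 8 + 1/(429757 + 878) = 8 + 1/430635 = 3445081/430635 ≈ 8.0000)
1/(G(A) + C) = 1/(2*659 + 3445081/430635) = 1/(1318 + 3445081/430635) = 1/(571022011/430635) = 430635/571022011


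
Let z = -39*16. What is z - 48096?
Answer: -48720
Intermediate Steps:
z = -624
z - 48096 = -624 - 48096 = -48720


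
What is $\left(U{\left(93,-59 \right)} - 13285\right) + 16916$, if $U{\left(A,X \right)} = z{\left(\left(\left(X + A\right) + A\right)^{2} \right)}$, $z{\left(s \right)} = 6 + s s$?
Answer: $260148278$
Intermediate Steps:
$z{\left(s \right)} = 6 + s^{2}$
$U{\left(A,X \right)} = 6 + \left(X + 2 A\right)^{4}$ ($U{\left(A,X \right)} = 6 + \left(\left(\left(X + A\right) + A\right)^{2}\right)^{2} = 6 + \left(\left(\left(A + X\right) + A\right)^{2}\right)^{2} = 6 + \left(\left(X + 2 A\right)^{2}\right)^{2} = 6 + \left(X + 2 A\right)^{4}$)
$\left(U{\left(93,-59 \right)} - 13285\right) + 16916 = \left(\left(6 + \left(-59 + 2 \cdot 93\right)^{4}\right) - 13285\right) + 16916 = \left(\left(6 + \left(-59 + 186\right)^{4}\right) - 13285\right) + 16916 = \left(\left(6 + 127^{4}\right) - 13285\right) + 16916 = \left(\left(6 + 260144641\right) - 13285\right) + 16916 = \left(260144647 - 13285\right) + 16916 = 260131362 + 16916 = 260148278$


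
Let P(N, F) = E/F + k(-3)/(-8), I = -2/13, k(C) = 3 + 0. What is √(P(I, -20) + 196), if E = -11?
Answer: √78470/20 ≈ 14.006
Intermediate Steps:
k(C) = 3
I = -2/13 (I = -2*1/13 = -2/13 ≈ -0.15385)
P(N, F) = -3/8 - 11/F (P(N, F) = -11/F + 3/(-8) = -11/F + 3*(-⅛) = -11/F - 3/8 = -3/8 - 11/F)
√(P(I, -20) + 196) = √((-3/8 - 11/(-20)) + 196) = √((-3/8 - 11*(-1/20)) + 196) = √((-3/8 + 11/20) + 196) = √(7/40 + 196) = √(7847/40) = √78470/20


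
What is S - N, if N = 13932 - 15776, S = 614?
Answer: 2458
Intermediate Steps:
N = -1844
S - N = 614 - 1*(-1844) = 614 + 1844 = 2458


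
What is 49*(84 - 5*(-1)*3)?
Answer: 4851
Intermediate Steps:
49*(84 - 5*(-1)*3) = 49*(84 + 5*3) = 49*(84 + 15) = 49*99 = 4851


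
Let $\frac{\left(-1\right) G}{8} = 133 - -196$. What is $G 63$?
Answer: $-165816$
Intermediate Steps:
$G = -2632$ ($G = - 8 \left(133 - -196\right) = - 8 \left(133 + 196\right) = \left(-8\right) 329 = -2632$)
$G 63 = \left(-2632\right) 63 = -165816$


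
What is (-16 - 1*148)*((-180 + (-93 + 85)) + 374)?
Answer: -30504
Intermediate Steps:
(-16 - 1*148)*((-180 + (-93 + 85)) + 374) = (-16 - 148)*((-180 - 8) + 374) = -164*(-188 + 374) = -164*186 = -30504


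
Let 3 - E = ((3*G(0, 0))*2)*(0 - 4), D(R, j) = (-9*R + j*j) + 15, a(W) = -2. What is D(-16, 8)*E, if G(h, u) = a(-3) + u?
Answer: -10035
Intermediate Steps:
G(h, u) = -2 + u
D(R, j) = 15 + j**2 - 9*R (D(R, j) = (-9*R + j**2) + 15 = (j**2 - 9*R) + 15 = 15 + j**2 - 9*R)
E = -45 (E = 3 - (3*(-2 + 0))*2*(0 - 4) = 3 - (3*(-2))*2*(-4) = 3 - (-6*2)*(-4) = 3 - (-12)*(-4) = 3 - 1*48 = 3 - 48 = -45)
D(-16, 8)*E = (15 + 8**2 - 9*(-16))*(-45) = (15 + 64 + 144)*(-45) = 223*(-45) = -10035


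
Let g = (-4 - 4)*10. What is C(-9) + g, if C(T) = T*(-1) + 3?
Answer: -68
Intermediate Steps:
g = -80 (g = -8*10 = -80)
C(T) = 3 - T (C(T) = -T + 3 = 3 - T)
C(-9) + g = (3 - 1*(-9)) - 80 = (3 + 9) - 80 = 12 - 80 = -68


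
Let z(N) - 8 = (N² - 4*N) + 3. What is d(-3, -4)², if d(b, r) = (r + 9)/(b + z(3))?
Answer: 1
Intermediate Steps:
z(N) = 11 + N² - 4*N (z(N) = 8 + ((N² - 4*N) + 3) = 8 + (3 + N² - 4*N) = 11 + N² - 4*N)
d(b, r) = (9 + r)/(8 + b) (d(b, r) = (r + 9)/(b + (11 + 3² - 4*3)) = (9 + r)/(b + (11 + 9 - 12)) = (9 + r)/(b + 8) = (9 + r)/(8 + b))
d(-3, -4)² = ((9 - 4)/(8 - 3))² = (5/5)² = ((⅕)*5)² = 1² = 1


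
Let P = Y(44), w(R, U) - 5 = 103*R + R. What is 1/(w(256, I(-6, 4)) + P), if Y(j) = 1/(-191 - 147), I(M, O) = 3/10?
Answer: 338/9000601 ≈ 3.7553e-5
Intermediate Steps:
I(M, O) = 3/10 (I(M, O) = 3*(⅒) = 3/10)
w(R, U) = 5 + 104*R (w(R, U) = 5 + (103*R + R) = 5 + 104*R)
Y(j) = -1/338 (Y(j) = 1/(-338) = -1/338)
P = -1/338 ≈ -0.0029586
1/(w(256, I(-6, 4)) + P) = 1/((5 + 104*256) - 1/338) = 1/((5 + 26624) - 1/338) = 1/(26629 - 1/338) = 1/(9000601/338) = 338/9000601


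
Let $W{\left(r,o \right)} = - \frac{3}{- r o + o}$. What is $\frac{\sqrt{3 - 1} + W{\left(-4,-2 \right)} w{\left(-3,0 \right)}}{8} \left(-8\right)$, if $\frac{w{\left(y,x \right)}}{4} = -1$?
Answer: $\frac{6}{5} - \sqrt{2} \approx -0.21421$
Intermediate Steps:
$w{\left(y,x \right)} = -4$ ($w{\left(y,x \right)} = 4 \left(-1\right) = -4$)
$W{\left(r,o \right)} = - \frac{3}{o - o r}$ ($W{\left(r,o \right)} = - \frac{3}{- o r + o} = - \frac{3}{o - o r}$)
$\frac{\sqrt{3 - 1} + W{\left(-4,-2 \right)} w{\left(-3,0 \right)}}{8} \left(-8\right) = \frac{\sqrt{3 - 1} + \frac{3}{\left(-2\right) \left(-1 - 4\right)} \left(-4\right)}{8} \left(-8\right) = \left(\sqrt{2} + 3 \left(- \frac{1}{2}\right) \frac{1}{-5} \left(-4\right)\right) \frac{1}{8} \left(-8\right) = \left(\sqrt{2} + 3 \left(- \frac{1}{2}\right) \left(- \frac{1}{5}\right) \left(-4\right)\right) \frac{1}{8} \left(-8\right) = \left(\sqrt{2} + \frac{3}{10} \left(-4\right)\right) \frac{1}{8} \left(-8\right) = \left(\sqrt{2} - \frac{6}{5}\right) \frac{1}{8} \left(-8\right) = \left(- \frac{6}{5} + \sqrt{2}\right) \frac{1}{8} \left(-8\right) = \left(- \frac{3}{20} + \frac{\sqrt{2}}{8}\right) \left(-8\right) = \frac{6}{5} - \sqrt{2}$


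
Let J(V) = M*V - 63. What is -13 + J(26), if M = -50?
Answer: -1376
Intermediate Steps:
J(V) = -63 - 50*V (J(V) = -50*V - 63 = -63 - 50*V)
-13 + J(26) = -13 + (-63 - 50*26) = -13 + (-63 - 1300) = -13 - 1363 = -1376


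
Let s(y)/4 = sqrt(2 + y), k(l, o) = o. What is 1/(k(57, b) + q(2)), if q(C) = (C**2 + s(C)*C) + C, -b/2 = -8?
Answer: 1/38 ≈ 0.026316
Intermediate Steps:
b = 16 (b = -2*(-8) = 16)
s(y) = 4*sqrt(2 + y)
q(C) = C + C**2 + 4*C*sqrt(2 + C) (q(C) = (C**2 + (4*sqrt(2 + C))*C) + C = (C**2 + 4*C*sqrt(2 + C)) + C = C + C**2 + 4*C*sqrt(2 + C))
1/(k(57, b) + q(2)) = 1/(16 + 2*(1 + 2 + 4*sqrt(2 + 2))) = 1/(16 + 2*(1 + 2 + 4*sqrt(4))) = 1/(16 + 2*(1 + 2 + 4*2)) = 1/(16 + 2*(1 + 2 + 8)) = 1/(16 + 2*11) = 1/(16 + 22) = 1/38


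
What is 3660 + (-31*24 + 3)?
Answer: 2919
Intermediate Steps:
3660 + (-31*24 + 3) = 3660 + (-744 + 3) = 3660 - 741 = 2919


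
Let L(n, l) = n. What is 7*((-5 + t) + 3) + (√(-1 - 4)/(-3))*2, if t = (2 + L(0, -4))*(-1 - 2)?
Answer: -56 - 2*I*√5/3 ≈ -56.0 - 1.4907*I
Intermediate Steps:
t = -6 (t = (2 + 0)*(-1 - 2) = 2*(-3) = -6)
7*((-5 + t) + 3) + (√(-1 - 4)/(-3))*2 = 7*((-5 - 6) + 3) + (√(-1 - 4)/(-3))*2 = 7*(-11 + 3) + (√(-5)*(-⅓))*2 = 7*(-8) + ((I*√5)*(-⅓))*2 = -56 - I*√5/3*2 = -56 - 2*I*√5/3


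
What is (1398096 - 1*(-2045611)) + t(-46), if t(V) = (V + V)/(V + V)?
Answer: 3443708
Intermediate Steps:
t(V) = 1 (t(V) = (2*V)/((2*V)) = (2*V)*(1/(2*V)) = 1)
(1398096 - 1*(-2045611)) + t(-46) = (1398096 - 1*(-2045611)) + 1 = (1398096 + 2045611) + 1 = 3443707 + 1 = 3443708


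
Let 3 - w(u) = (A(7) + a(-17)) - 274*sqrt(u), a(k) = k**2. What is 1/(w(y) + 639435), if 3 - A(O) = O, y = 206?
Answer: 639153/408501091753 - 274*sqrt(206)/408501091753 ≈ 1.5550e-6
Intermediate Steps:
A(O) = 3 - O
w(u) = -282 + 274*sqrt(u) (w(u) = 3 - (((3 - 1*7) + (-17)**2) - 274*sqrt(u)) = 3 - (((3 - 7) + 289) - 274*sqrt(u)) = 3 - ((-4 + 289) - 274*sqrt(u)) = 3 - (285 - 274*sqrt(u)) = 3 + (-285 + 274*sqrt(u)) = -282 + 274*sqrt(u))
1/(w(y) + 639435) = 1/((-282 + 274*sqrt(206)) + 639435) = 1/(639153 + 274*sqrt(206))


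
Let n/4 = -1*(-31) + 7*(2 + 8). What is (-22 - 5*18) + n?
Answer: 292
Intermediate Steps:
n = 404 (n = 4*(-1*(-31) + 7*(2 + 8)) = 4*(31 + 7*10) = 4*(31 + 70) = 4*101 = 404)
(-22 - 5*18) + n = (-22 - 5*18) + 404 = (-22 - 90) + 404 = -112 + 404 = 292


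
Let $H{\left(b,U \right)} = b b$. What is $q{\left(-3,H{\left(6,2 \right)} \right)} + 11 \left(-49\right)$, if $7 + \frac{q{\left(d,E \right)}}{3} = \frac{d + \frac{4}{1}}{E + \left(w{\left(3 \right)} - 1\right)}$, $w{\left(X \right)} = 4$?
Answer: $- \frac{7279}{13} \approx -559.92$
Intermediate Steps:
$H{\left(b,U \right)} = b^{2}$
$q{\left(d,E \right)} = -21 + \frac{3 \left(4 + d\right)}{3 + E}$ ($q{\left(d,E \right)} = -21 + 3 \frac{d + \frac{4}{1}}{E + \left(4 - 1\right)} = -21 + 3 \frac{d + 4 \cdot 1}{E + 3} = -21 + 3 \frac{d + 4}{3 + E} = -21 + 3 \frac{4 + d}{3 + E} = -21 + \frac{3 \left(4 + d\right)}{3 + E}$)
$q{\left(-3,H{\left(6,2 \right)} \right)} + 11 \left(-49\right) = \frac{3 \left(-17 - 3 - 7 \cdot 6^{2}\right)}{3 + 6^{2}} + 11 \left(-49\right) = \frac{3 \left(-17 - 3 - 252\right)}{3 + 36} - 539 = \frac{3 \left(-17 - 3 - 252\right)}{39} - 539 = 3 \cdot \frac{1}{39} \left(-272\right) - 539 = - \frac{272}{13} - 539 = - \frac{7279}{13}$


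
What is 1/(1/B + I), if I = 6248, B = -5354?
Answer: 5354/33451791 ≈ 0.00016005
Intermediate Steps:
1/(1/B + I) = 1/(1/(-5354) + 6248) = 1/(-1/5354 + 6248) = 1/(33451791/5354) = 5354/33451791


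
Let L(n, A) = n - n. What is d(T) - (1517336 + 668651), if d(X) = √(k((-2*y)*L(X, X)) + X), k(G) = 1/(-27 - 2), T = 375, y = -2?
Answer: -2185987 + √315346/29 ≈ -2.1860e+6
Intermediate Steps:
L(n, A) = 0
k(G) = -1/29 (k(G) = 1/(-29) = -1/29)
d(X) = √(-1/29 + X)
d(T) - (1517336 + 668651) = √(-29 + 841*375)/29 - (1517336 + 668651) = √(-29 + 315375)/29 - 1*2185987 = √315346/29 - 2185987 = -2185987 + √315346/29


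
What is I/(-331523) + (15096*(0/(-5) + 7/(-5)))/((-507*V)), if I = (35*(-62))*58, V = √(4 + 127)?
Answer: 125860/331523 + 35224*√131/110695 ≈ 4.0217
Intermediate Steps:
V = √131 ≈ 11.446
I = -125860 (I = -2170*58 = -125860)
I/(-331523) + (15096*(0/(-5) + 7/(-5)))/((-507*V)) = -125860/(-331523) + (15096*(0/(-5) + 7/(-5)))/((-507*√131)) = -125860*(-1/331523) + (15096*(0*(-⅕) + 7*(-⅕)))*(-√131/66417) = 125860/331523 + (15096*(0 - 7/5))*(-√131/66417) = 125860/331523 + (15096*(-7/5))*(-√131/66417) = 125860/331523 - (-35224)*√131/110695 = 125860/331523 + 35224*√131/110695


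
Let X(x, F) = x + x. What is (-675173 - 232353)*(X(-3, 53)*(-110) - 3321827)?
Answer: 3014045402842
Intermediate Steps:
X(x, F) = 2*x
(-675173 - 232353)*(X(-3, 53)*(-110) - 3321827) = (-675173 - 232353)*((2*(-3))*(-110) - 3321827) = -907526*(-6*(-110) - 3321827) = -907526*(660 - 3321827) = -907526*(-3321167) = 3014045402842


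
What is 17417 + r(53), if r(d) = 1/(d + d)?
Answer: 1846203/106 ≈ 17417.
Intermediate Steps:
r(d) = 1/(2*d)
17417 + r(53) = 17417 + (1/2)/53 = 17417 + (1/2)*(1/53) = 17417 + 1/106 = 1846203/106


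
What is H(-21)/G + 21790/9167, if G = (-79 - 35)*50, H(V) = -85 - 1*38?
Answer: 41776847/17417300 ≈ 2.3986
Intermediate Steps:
H(V) = -123 (H(V) = -85 - 38 = -123)
G = -5700 (G = -114*50 = -5700)
H(-21)/G + 21790/9167 = -123/(-5700) + 21790/9167 = -123*(-1/5700) + 21790*(1/9167) = 41/1900 + 21790/9167 = 41776847/17417300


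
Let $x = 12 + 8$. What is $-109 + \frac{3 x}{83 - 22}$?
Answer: $- \frac{6589}{61} \approx -108.02$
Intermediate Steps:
$x = 20$
$-109 + \frac{3 x}{83 - 22} = -109 + \frac{3 \cdot 20}{83 - 22} = -109 + \frac{1}{61} \cdot 60 = -109 + \frac{60}{61} = - \frac{6589}{61}$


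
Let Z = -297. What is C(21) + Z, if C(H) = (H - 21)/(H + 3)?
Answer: -297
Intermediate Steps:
C(H) = (-21 + H)/(3 + H)
C(21) + Z = (-21 + 21)/(3 + 21) - 297 = 0/24 - 297 = (1/24)*0 - 297 = 0 - 297 = -297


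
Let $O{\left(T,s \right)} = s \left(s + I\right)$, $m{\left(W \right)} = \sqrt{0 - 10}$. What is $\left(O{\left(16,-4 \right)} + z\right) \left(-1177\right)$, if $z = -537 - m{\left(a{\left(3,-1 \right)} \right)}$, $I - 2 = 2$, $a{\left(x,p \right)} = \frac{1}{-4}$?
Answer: $632049 + 1177 i \sqrt{10} \approx 6.3205 \cdot 10^{5} + 3722.0 i$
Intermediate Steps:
$a{\left(x,p \right)} = - \frac{1}{4}$
$I = 4$ ($I = 2 + 2 = 4$)
$m{\left(W \right)} = i \sqrt{10}$ ($m{\left(W \right)} = \sqrt{-10} = i \sqrt{10}$)
$O{\left(T,s \right)} = s \left(4 + s\right)$ ($O{\left(T,s \right)} = s \left(s + 4\right) = s \left(4 + s\right)$)
$z = -537 - i \sqrt{10} \approx -537.0 - 3.1623 i$
$\left(O{\left(16,-4 \right)} + z\right) \left(-1177\right) = \left(- 4 \left(4 - 4\right) - \left(537 + i \sqrt{10}\right)\right) \left(-1177\right) = \left(\left(-4\right) 0 - \left(537 + i \sqrt{10}\right)\right) \left(-1177\right) = \left(0 - \left(537 + i \sqrt{10}\right)\right) \left(-1177\right) = \left(-537 - i \sqrt{10}\right) \left(-1177\right) = 632049 + 1177 i \sqrt{10}$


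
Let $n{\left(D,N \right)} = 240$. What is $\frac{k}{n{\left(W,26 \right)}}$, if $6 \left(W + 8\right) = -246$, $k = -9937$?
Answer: $- \frac{9937}{240} \approx -41.404$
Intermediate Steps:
$W = -49$ ($W = -8 + \frac{1}{6} \left(-246\right) = -8 - 41 = -49$)
$\frac{k}{n{\left(W,26 \right)}} = - \frac{9937}{240}$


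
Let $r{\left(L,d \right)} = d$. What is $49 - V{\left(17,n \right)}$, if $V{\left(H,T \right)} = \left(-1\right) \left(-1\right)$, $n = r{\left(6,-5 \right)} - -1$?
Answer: $48$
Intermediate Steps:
$n = -4$ ($n = -5 - -1 = -5 + 1 = -4$)
$V{\left(H,T \right)} = 1$
$49 - V{\left(17,n \right)} = 49 - 1 = 48$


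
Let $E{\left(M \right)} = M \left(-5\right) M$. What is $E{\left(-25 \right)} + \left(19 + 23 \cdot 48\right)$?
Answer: $-2002$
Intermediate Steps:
$E{\left(M \right)} = - 5 M^{2}$ ($E{\left(M \right)} = - 5 M M = - 5 M^{2}$)
$E{\left(-25 \right)} + \left(19 + 23 \cdot 48\right) = - 5 \left(-25\right)^{2} + \left(19 + 23 \cdot 48\right) = \left(-5\right) 625 + \left(19 + 1104\right) = -3125 + 1123 = -2002$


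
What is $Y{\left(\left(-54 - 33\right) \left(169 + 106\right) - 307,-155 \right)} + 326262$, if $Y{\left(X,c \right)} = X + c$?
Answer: $301875$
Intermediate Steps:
$Y{\left(\left(-54 - 33\right) \left(169 + 106\right) - 307,-155 \right)} + 326262 = \left(\left(\left(-54 - 33\right) \left(169 + 106\right) - 307\right) - 155\right) + 326262 = \left(\left(\left(-87\right) 275 - 307\right) - 155\right) + 326262 = \left(\left(-23925 - 307\right) - 155\right) + 326262 = \left(-24232 - 155\right) + 326262 = -24387 + 326262 = 301875$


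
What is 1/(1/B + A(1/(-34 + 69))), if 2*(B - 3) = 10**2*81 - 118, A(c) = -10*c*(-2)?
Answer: 27958/15983 ≈ 1.7492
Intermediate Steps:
A(c) = 20*c
B = 3994 (B = 3 + (10**2*81 - 118)/2 = 3 + (100*81 - 118)/2 = 3 + (8100 - 118)/2 = 3 + (1/2)*7982 = 3 + 3991 = 3994)
1/(1/B + A(1/(-34 + 69))) = 1/(1/3994 + 20/(-34 + 69)) = 1/(1/3994 + 20/35) = 1/(1/3994 + 20*(1/35)) = 1/(1/3994 + 4/7) = 1/(15983/27958) = 27958/15983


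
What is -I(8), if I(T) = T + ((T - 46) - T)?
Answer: 38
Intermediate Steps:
I(T) = -46 + T (I(T) = T + ((-46 + T) - T) = T - 46 = -46 + T)
-I(8) = -(-46 + 8) = -1*(-38) = 38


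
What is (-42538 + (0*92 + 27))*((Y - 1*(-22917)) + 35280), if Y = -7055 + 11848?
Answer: -2677767890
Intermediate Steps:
Y = 4793
(-42538 + (0*92 + 27))*((Y - 1*(-22917)) + 35280) = (-42538 + (0*92 + 27))*((4793 - 1*(-22917)) + 35280) = (-42538 + (0 + 27))*((4793 + 22917) + 35280) = (-42538 + 27)*(27710 + 35280) = -42511*62990 = -2677767890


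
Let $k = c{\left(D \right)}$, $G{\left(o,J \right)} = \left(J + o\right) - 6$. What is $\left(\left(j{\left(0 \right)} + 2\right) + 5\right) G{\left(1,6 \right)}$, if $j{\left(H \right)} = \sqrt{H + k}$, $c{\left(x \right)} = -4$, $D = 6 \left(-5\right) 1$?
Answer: $7 + 2 i \approx 7.0 + 2.0 i$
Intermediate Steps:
$G{\left(o,J \right)} = -6 + J + o$
$D = -30$ ($D = \left(-30\right) 1 = -30$)
$k = -4$
$j{\left(H \right)} = \sqrt{-4 + H}$ ($j{\left(H \right)} = \sqrt{H - 4} = \sqrt{-4 + H}$)
$\left(\left(j{\left(0 \right)} + 2\right) + 5\right) G{\left(1,6 \right)} = \left(\left(\sqrt{-4 + 0} + 2\right) + 5\right) \left(-6 + 6 + 1\right) = \left(\left(\sqrt{-4} + 2\right) + 5\right) 1 = \left(\left(2 i + 2\right) + 5\right) 1 = \left(\left(2 + 2 i\right) + 5\right) 1 = \left(7 + 2 i\right) 1 = 7 + 2 i$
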